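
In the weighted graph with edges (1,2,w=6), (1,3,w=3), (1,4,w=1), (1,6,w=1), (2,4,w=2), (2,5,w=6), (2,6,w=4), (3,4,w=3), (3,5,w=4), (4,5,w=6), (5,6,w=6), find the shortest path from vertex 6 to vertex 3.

Step 1: Build adjacency list with weights:
  1: 2(w=6), 3(w=3), 4(w=1), 6(w=1)
  2: 1(w=6), 4(w=2), 5(w=6), 6(w=4)
  3: 1(w=3), 4(w=3), 5(w=4)
  4: 1(w=1), 2(w=2), 3(w=3), 5(w=6)
  5: 2(w=6), 3(w=4), 4(w=6), 6(w=6)
  6: 1(w=1), 2(w=4), 5(w=6)

Step 2: Apply Dijkstra's algorithm from vertex 6:
  Visit vertex 6 (distance=0)
    Update dist[1] = 1
    Update dist[2] = 4
    Update dist[5] = 6
  Visit vertex 1 (distance=1)
    Update dist[3] = 4
    Update dist[4] = 2
  Visit vertex 4 (distance=2)
  Visit vertex 2 (distance=4)
  Visit vertex 3 (distance=4)

Step 3: Shortest path: 6 -> 1 -> 3
Total weight: 1 + 3 = 4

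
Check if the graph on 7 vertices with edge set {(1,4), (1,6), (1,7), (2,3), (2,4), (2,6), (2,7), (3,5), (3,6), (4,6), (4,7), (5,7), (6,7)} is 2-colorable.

Step 1: Attempt 2-coloring using BFS:
  Start at vertex 1, assign color 0
  Color vertex 4 with color 1 (neighbor of 1)
  Color vertex 6 with color 1 (neighbor of 1)
  Color vertex 7 with color 1 (neighbor of 1)
  Color vertex 2 with color 0 (neighbor of 4)

Step 2: Conflict found! Vertices 4 and 6 are adjacent but have the same color.
This means the graph contains an odd cycle.

The graph is NOT bipartite.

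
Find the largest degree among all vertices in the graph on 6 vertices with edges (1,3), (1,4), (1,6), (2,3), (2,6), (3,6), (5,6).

Step 1: Count edges incident to each vertex:
  deg(1) = 3 (neighbors: 3, 4, 6)
  deg(2) = 2 (neighbors: 3, 6)
  deg(3) = 3 (neighbors: 1, 2, 6)
  deg(4) = 1 (neighbors: 1)
  deg(5) = 1 (neighbors: 6)
  deg(6) = 4 (neighbors: 1, 2, 3, 5)

Step 2: Find maximum:
  max(3, 2, 3, 1, 1, 4) = 4 (vertex 6)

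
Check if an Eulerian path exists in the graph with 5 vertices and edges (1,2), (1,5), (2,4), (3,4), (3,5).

Step 1: Find the degree of each vertex:
  deg(1) = 2
  deg(2) = 2
  deg(3) = 2
  deg(4) = 2
  deg(5) = 2

Step 2: Count vertices with odd degree:
  All vertices have even degree (0 odd-degree vertices)

Step 3: Apply Euler's theorem:
  - Eulerian circuit exists iff graph is connected and all vertices have even degree
  - Eulerian path exists iff graph is connected and has 0 or 2 odd-degree vertices

Graph is connected with 0 odd-degree vertices.
Both Eulerian circuit and Eulerian path exist.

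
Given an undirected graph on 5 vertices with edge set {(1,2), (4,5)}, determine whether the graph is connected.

Step 1: Build adjacency list from edges:
  1: 2
  2: 1
  3: (none)
  4: 5
  5: 4

Step 2: Run BFS/DFS from vertex 1:
  Visited: {1, 2}
  Reached 2 of 5 vertices

Step 3: Only 2 of 5 vertices reached. Graph is disconnected.
Connected components: {1, 2}, {3}, {4, 5}
Answer: No, the graph is not connected (3 components).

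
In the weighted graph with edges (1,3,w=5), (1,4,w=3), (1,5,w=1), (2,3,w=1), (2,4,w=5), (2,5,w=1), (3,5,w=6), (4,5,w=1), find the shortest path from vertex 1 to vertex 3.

Step 1: Build adjacency list with weights:
  1: 3(w=5), 4(w=3), 5(w=1)
  2: 3(w=1), 4(w=5), 5(w=1)
  3: 1(w=5), 2(w=1), 5(w=6)
  4: 1(w=3), 2(w=5), 5(w=1)
  5: 1(w=1), 2(w=1), 3(w=6), 4(w=1)

Step 2: Apply Dijkstra's algorithm from vertex 1:
  Visit vertex 1 (distance=0)
    Update dist[3] = 5
    Update dist[4] = 3
    Update dist[5] = 1
  Visit vertex 5 (distance=1)
    Update dist[2] = 2
    Update dist[4] = 2
  Visit vertex 2 (distance=2)
    Update dist[3] = 3
  Visit vertex 4 (distance=2)
  Visit vertex 3 (distance=3)

Step 3: Shortest path: 1 -> 5 -> 2 -> 3
Total weight: 1 + 1 + 1 = 3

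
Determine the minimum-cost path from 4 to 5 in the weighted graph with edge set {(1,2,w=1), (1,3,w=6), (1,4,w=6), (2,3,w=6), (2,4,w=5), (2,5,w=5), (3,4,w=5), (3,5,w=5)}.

Step 1: Build adjacency list with weights:
  1: 2(w=1), 3(w=6), 4(w=6)
  2: 1(w=1), 3(w=6), 4(w=5), 5(w=5)
  3: 1(w=6), 2(w=6), 4(w=5), 5(w=5)
  4: 1(w=6), 2(w=5), 3(w=5)
  5: 2(w=5), 3(w=5)

Step 2: Apply Dijkstra's algorithm from vertex 4:
  Visit vertex 4 (distance=0)
    Update dist[1] = 6
    Update dist[2] = 5
    Update dist[3] = 5
  Visit vertex 2 (distance=5)
    Update dist[5] = 10
  Visit vertex 3 (distance=5)
  Visit vertex 1 (distance=6)
  Visit vertex 5 (distance=10)

Step 3: Shortest path: 4 -> 2 -> 5
Total weight: 5 + 5 = 10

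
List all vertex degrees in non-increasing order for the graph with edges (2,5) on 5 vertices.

Step 1: Count edges incident to each vertex:
  deg(1) = 0 (neighbors: none)
  deg(2) = 1 (neighbors: 5)
  deg(3) = 0 (neighbors: none)
  deg(4) = 0 (neighbors: none)
  deg(5) = 1 (neighbors: 2)

Step 2: Sort degrees in non-increasing order:
  Degrees: [0, 1, 0, 0, 1] -> sorted: [1, 1, 0, 0, 0]

Degree sequence: [1, 1, 0, 0, 0]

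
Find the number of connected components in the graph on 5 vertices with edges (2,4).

Step 1: Build adjacency list from edges:
  1: (none)
  2: 4
  3: (none)
  4: 2
  5: (none)

Step 2: Run BFS/DFS from vertex 1:
  Visited: {1}
  Reached 1 of 5 vertices

Step 3: Only 1 of 5 vertices reached. Graph is disconnected.
Connected components: {1}, {2, 4}, {3}, {5}
Number of connected components: 4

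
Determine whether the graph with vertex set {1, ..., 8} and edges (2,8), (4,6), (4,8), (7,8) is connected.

Step 1: Build adjacency list from edges:
  1: (none)
  2: 8
  3: (none)
  4: 6, 8
  5: (none)
  6: 4
  7: 8
  8: 2, 4, 7

Step 2: Run BFS/DFS from vertex 1:
  Visited: {1}
  Reached 1 of 8 vertices

Step 3: Only 1 of 8 vertices reached. Graph is disconnected.
Connected components: {1}, {2, 4, 6, 7, 8}, {3}, {5}
Answer: No, the graph is not connected (4 components).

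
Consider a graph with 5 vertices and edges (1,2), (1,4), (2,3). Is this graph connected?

Step 1: Build adjacency list from edges:
  1: 2, 4
  2: 1, 3
  3: 2
  4: 1
  5: (none)

Step 2: Run BFS/DFS from vertex 1:
  Visited: {1, 2, 4, 3}
  Reached 4 of 5 vertices

Step 3: Only 4 of 5 vertices reached. Graph is disconnected.
Connected components: {1, 2, 3, 4}, {5}
Answer: No, the graph is not connected (2 components).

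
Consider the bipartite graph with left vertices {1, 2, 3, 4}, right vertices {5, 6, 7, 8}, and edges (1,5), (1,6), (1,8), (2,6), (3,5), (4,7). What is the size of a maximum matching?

Step 1: List the neighbors of each left vertex:
  1: 5, 6, 8
  2: 6
  3: 5
  4: 7

Step 2: Greedily match left vertices, then look for augmenting paths:
  Match 1 -- 8
  Match 2 -- 6
  Match 3 -- 5
  Match 4 -- 7
  No augmenting path remains.

Step 3: Verify this is maximum:
  Matching size 4 = min(|L|, |R|) = min(4, 4), which is an upper bound, so this matching is maximum.

Maximum matching: {(1,8), (2,6), (3,5), (4,7)}
Size: 4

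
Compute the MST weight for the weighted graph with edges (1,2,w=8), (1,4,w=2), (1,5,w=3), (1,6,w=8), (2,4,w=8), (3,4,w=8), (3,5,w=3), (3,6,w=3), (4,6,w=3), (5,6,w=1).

Apply Kruskal's algorithm (sort edges by weight, add if no cycle):

Sorted edges by weight:
  (5,6) w=1
  (1,4) w=2
  (1,5) w=3
  (3,5) w=3
  (3,6) w=3
  (4,6) w=3
  (1,2) w=8
  (1,6) w=8
  (2,4) w=8
  (3,4) w=8

Add edge (5,6) w=1 -- no cycle. Running total: 1
Add edge (1,4) w=2 -- no cycle. Running total: 3
Add edge (1,5) w=3 -- no cycle. Running total: 6
Add edge (3,5) w=3 -- no cycle. Running total: 9
Skip edge (3,6) w=3 -- would create cycle
Skip edge (4,6) w=3 -- would create cycle
Add edge (1,2) w=8 -- no cycle. Running total: 17

MST edges: (5,6,w=1), (1,4,w=2), (1,5,w=3), (3,5,w=3), (1,2,w=8)
Total MST weight: 1 + 2 + 3 + 3 + 8 = 17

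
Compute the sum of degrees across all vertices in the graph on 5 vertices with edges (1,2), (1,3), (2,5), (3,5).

Step 1: Count edges incident to each vertex:
  deg(1) = 2 (neighbors: 2, 3)
  deg(2) = 2 (neighbors: 1, 5)
  deg(3) = 2 (neighbors: 1, 5)
  deg(4) = 0 (neighbors: none)
  deg(5) = 2 (neighbors: 2, 3)

Step 2: Sum all degrees:
  2 + 2 + 2 + 0 + 2 = 8

Verification: sum of degrees = 2 * |E| = 2 * 4 = 8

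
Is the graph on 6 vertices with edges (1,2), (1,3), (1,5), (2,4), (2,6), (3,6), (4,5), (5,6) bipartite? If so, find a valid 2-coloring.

Step 1: Attempt 2-coloring using BFS:
  Start at vertex 1, assign color 0
  Color vertex 2 with color 1 (neighbor of 1)
  Color vertex 3 with color 1 (neighbor of 1)
  Color vertex 5 with color 1 (neighbor of 1)
  Color vertex 4 with color 0 (neighbor of 2)
  Color vertex 6 with color 0 (neighbor of 2)

Step 2: 2-coloring succeeded. No conflicts found.
  Set A (color 0): {1, 4, 6}
  Set B (color 1): {2, 3, 5}

The graph is bipartite with partition {1, 4, 6}, {2, 3, 5}.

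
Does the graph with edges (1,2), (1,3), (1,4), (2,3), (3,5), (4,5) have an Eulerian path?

Step 1: Find the degree of each vertex:
  deg(1) = 3
  deg(2) = 2
  deg(3) = 3
  deg(4) = 2
  deg(5) = 2

Step 2: Count vertices with odd degree:
  Odd-degree vertices: 1, 3 (2 total)

Step 3: Apply Euler's theorem:
  - Eulerian circuit exists iff graph is connected and all vertices have even degree
  - Eulerian path exists iff graph is connected and has 0 or 2 odd-degree vertices

Graph is connected with exactly 2 odd-degree vertices (1, 3).
Eulerian path exists (starting and ending at the odd-degree vertices), but no Eulerian circuit.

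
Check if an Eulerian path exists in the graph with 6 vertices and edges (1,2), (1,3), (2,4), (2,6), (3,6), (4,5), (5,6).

Step 1: Find the degree of each vertex:
  deg(1) = 2
  deg(2) = 3
  deg(3) = 2
  deg(4) = 2
  deg(5) = 2
  deg(6) = 3

Step 2: Count vertices with odd degree:
  Odd-degree vertices: 2, 6 (2 total)

Step 3: Apply Euler's theorem:
  - Eulerian circuit exists iff graph is connected and all vertices have even degree
  - Eulerian path exists iff graph is connected and has 0 or 2 odd-degree vertices

Graph is connected with exactly 2 odd-degree vertices (2, 6).
Eulerian path exists (starting and ending at the odd-degree vertices), but no Eulerian circuit.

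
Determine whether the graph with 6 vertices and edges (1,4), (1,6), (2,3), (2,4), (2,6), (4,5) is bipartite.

Step 1: Attempt 2-coloring using BFS:
  Start at vertex 1, assign color 0
  Color vertex 4 with color 1 (neighbor of 1)
  Color vertex 6 with color 1 (neighbor of 1)
  Color vertex 2 with color 0 (neighbor of 4)
  Color vertex 5 with color 0 (neighbor of 4)
  Color vertex 3 with color 1 (neighbor of 2)

Step 2: 2-coloring succeeded. No conflicts found.
  Set A (color 0): {1, 2, 5}
  Set B (color 1): {3, 4, 6}

The graph is bipartite with partition {1, 2, 5}, {3, 4, 6}.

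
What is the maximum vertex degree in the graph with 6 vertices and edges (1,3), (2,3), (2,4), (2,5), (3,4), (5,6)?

Step 1: Count edges incident to each vertex:
  deg(1) = 1 (neighbors: 3)
  deg(2) = 3 (neighbors: 3, 4, 5)
  deg(3) = 3 (neighbors: 1, 2, 4)
  deg(4) = 2 (neighbors: 2, 3)
  deg(5) = 2 (neighbors: 2, 6)
  deg(6) = 1 (neighbors: 5)

Step 2: Find maximum:
  max(1, 3, 3, 2, 2, 1) = 3 (vertex 2)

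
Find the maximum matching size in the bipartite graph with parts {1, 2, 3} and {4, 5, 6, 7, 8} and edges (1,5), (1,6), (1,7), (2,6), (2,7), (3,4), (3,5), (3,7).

Step 1: List the neighbors of each left vertex:
  1: 5, 6, 7
  2: 6, 7
  3: 4, 5, 7

Step 2: Greedily match left vertices, then look for augmenting paths:
  Match 1 -- 5
  Match 2 -- 6
  Match 3 -- 4
  No augmenting path remains.

Step 3: Verify this is maximum:
  Matching size 3 = min(|L|, |R|) = min(3, 5), which is an upper bound, so this matching is maximum.

Maximum matching: {(1,5), (2,6), (3,4)}
Size: 3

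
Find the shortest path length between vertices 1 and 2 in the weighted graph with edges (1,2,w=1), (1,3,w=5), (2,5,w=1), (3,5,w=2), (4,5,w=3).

Step 1: Build adjacency list with weights:
  1: 2(w=1), 3(w=5)
  2: 1(w=1), 5(w=1)
  3: 1(w=5), 5(w=2)
  4: 5(w=3)
  5: 2(w=1), 3(w=2), 4(w=3)

Step 2: Apply Dijkstra's algorithm from vertex 1:
  Visit vertex 1 (distance=0)
    Update dist[2] = 1
    Update dist[3] = 5
  Visit vertex 2 (distance=1)
    Update dist[5] = 2

Step 3: Shortest path: 1 -> 2
Total weight: 1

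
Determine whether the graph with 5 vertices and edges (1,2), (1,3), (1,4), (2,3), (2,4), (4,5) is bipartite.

Step 1: Attempt 2-coloring using BFS:
  Start at vertex 1, assign color 0
  Color vertex 2 with color 1 (neighbor of 1)
  Color vertex 3 with color 1 (neighbor of 1)
  Color vertex 4 with color 1 (neighbor of 1)

Step 2: Conflict found! Vertices 2 and 3 are adjacent but have the same color.
This means the graph contains an odd cycle.

The graph is NOT bipartite.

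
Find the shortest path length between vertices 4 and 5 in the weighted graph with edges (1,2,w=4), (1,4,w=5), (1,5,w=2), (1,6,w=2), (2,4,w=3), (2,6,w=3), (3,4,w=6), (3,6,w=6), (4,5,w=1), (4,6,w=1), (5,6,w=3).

Step 1: Build adjacency list with weights:
  1: 2(w=4), 4(w=5), 5(w=2), 6(w=2)
  2: 1(w=4), 4(w=3), 6(w=3)
  3: 4(w=6), 6(w=6)
  4: 1(w=5), 2(w=3), 3(w=6), 5(w=1), 6(w=1)
  5: 1(w=2), 4(w=1), 6(w=3)
  6: 1(w=2), 2(w=3), 3(w=6), 4(w=1), 5(w=3)

Step 2: Apply Dijkstra's algorithm from vertex 4:
  Visit vertex 4 (distance=0)
    Update dist[1] = 5
    Update dist[2] = 3
    Update dist[3] = 6
    Update dist[5] = 1
    Update dist[6] = 1
  Visit vertex 5 (distance=1)
    Update dist[1] = 3

Step 3: Shortest path: 4 -> 5
Total weight: 1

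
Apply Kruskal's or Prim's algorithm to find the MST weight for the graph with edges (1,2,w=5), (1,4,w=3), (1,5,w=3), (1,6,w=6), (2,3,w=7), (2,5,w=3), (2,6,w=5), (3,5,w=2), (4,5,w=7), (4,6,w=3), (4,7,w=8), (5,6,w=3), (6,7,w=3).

Apply Kruskal's algorithm (sort edges by weight, add if no cycle):

Sorted edges by weight:
  (3,5) w=2
  (1,4) w=3
  (1,5) w=3
  (2,5) w=3
  (4,6) w=3
  (5,6) w=3
  (6,7) w=3
  (1,2) w=5
  (2,6) w=5
  (1,6) w=6
  (2,3) w=7
  (4,5) w=7
  (4,7) w=8

Add edge (3,5) w=2 -- no cycle. Running total: 2
Add edge (1,4) w=3 -- no cycle. Running total: 5
Add edge (1,5) w=3 -- no cycle. Running total: 8
Add edge (2,5) w=3 -- no cycle. Running total: 11
Add edge (4,6) w=3 -- no cycle. Running total: 14
Skip edge (5,6) w=3 -- would create cycle
Add edge (6,7) w=3 -- no cycle. Running total: 17

MST edges: (3,5,w=2), (1,4,w=3), (1,5,w=3), (2,5,w=3), (4,6,w=3), (6,7,w=3)
Total MST weight: 2 + 3 + 3 + 3 + 3 + 3 = 17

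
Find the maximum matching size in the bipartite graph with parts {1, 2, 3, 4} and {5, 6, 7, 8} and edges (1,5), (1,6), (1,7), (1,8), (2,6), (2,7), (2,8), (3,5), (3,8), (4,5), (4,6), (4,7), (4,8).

Step 1: List the neighbors of each left vertex:
  1: 5, 6, 7, 8
  2: 6, 7, 8
  3: 5, 8
  4: 5, 6, 7, 8

Step 2: Greedily match left vertices, then look for augmenting paths:
  Match 1 -- 5
  Match 2 -- 6
  Match 3 -- 8
  Match 4 -- 7
  No augmenting path remains.

Step 3: Verify this is maximum:
  Matching size 4 = min(|L|, |R|) = min(4, 4), which is an upper bound, so this matching is maximum.

Maximum matching: {(1,5), (2,6), (3,8), (4,7)}
Size: 4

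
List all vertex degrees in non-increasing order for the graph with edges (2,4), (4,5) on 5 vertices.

Step 1: Count edges incident to each vertex:
  deg(1) = 0 (neighbors: none)
  deg(2) = 1 (neighbors: 4)
  deg(3) = 0 (neighbors: none)
  deg(4) = 2 (neighbors: 2, 5)
  deg(5) = 1 (neighbors: 4)

Step 2: Sort degrees in non-increasing order:
  Degrees: [0, 1, 0, 2, 1] -> sorted: [2, 1, 1, 0, 0]

Degree sequence: [2, 1, 1, 0, 0]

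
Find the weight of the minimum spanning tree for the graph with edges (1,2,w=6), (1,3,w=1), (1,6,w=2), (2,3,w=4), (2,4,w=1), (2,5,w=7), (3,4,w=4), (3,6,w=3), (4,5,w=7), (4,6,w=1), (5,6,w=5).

Apply Kruskal's algorithm (sort edges by weight, add if no cycle):

Sorted edges by weight:
  (1,3) w=1
  (2,4) w=1
  (4,6) w=1
  (1,6) w=2
  (3,6) w=3
  (2,3) w=4
  (3,4) w=4
  (5,6) w=5
  (1,2) w=6
  (2,5) w=7
  (4,5) w=7

Add edge (1,3) w=1 -- no cycle. Running total: 1
Add edge (2,4) w=1 -- no cycle. Running total: 2
Add edge (4,6) w=1 -- no cycle. Running total: 3
Add edge (1,6) w=2 -- no cycle. Running total: 5
Skip edge (3,6) w=3 -- would create cycle
Skip edge (2,3) w=4 -- would create cycle
Skip edge (3,4) w=4 -- would create cycle
Add edge (5,6) w=5 -- no cycle. Running total: 10

MST edges: (1,3,w=1), (2,4,w=1), (4,6,w=1), (1,6,w=2), (5,6,w=5)
Total MST weight: 1 + 1 + 1 + 2 + 5 = 10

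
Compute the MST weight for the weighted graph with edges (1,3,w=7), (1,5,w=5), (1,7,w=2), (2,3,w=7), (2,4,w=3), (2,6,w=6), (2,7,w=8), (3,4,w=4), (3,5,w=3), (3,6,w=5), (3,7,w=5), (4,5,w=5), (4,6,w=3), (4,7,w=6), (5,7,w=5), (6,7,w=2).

Apply Kruskal's algorithm (sort edges by weight, add if no cycle):

Sorted edges by weight:
  (1,7) w=2
  (6,7) w=2
  (2,4) w=3
  (3,5) w=3
  (4,6) w=3
  (3,4) w=4
  (1,5) w=5
  (3,6) w=5
  (3,7) w=5
  (4,5) w=5
  (5,7) w=5
  (2,6) w=6
  (4,7) w=6
  (1,3) w=7
  (2,3) w=7
  (2,7) w=8

Add edge (1,7) w=2 -- no cycle. Running total: 2
Add edge (6,7) w=2 -- no cycle. Running total: 4
Add edge (2,4) w=3 -- no cycle. Running total: 7
Add edge (3,5) w=3 -- no cycle. Running total: 10
Add edge (4,6) w=3 -- no cycle. Running total: 13
Add edge (3,4) w=4 -- no cycle. Running total: 17

MST edges: (1,7,w=2), (6,7,w=2), (2,4,w=3), (3,5,w=3), (4,6,w=3), (3,4,w=4)
Total MST weight: 2 + 2 + 3 + 3 + 3 + 4 = 17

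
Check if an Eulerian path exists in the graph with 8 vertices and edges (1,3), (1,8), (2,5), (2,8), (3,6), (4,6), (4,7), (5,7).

Step 1: Find the degree of each vertex:
  deg(1) = 2
  deg(2) = 2
  deg(3) = 2
  deg(4) = 2
  deg(5) = 2
  deg(6) = 2
  deg(7) = 2
  deg(8) = 2

Step 2: Count vertices with odd degree:
  All vertices have even degree (0 odd-degree vertices)

Step 3: Apply Euler's theorem:
  - Eulerian circuit exists iff graph is connected and all vertices have even degree
  - Eulerian path exists iff graph is connected and has 0 or 2 odd-degree vertices

Graph is connected with 0 odd-degree vertices.
Both Eulerian circuit and Eulerian path exist.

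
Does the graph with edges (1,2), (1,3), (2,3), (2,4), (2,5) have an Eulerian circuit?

Step 1: Find the degree of each vertex:
  deg(1) = 2
  deg(2) = 4
  deg(3) = 2
  deg(4) = 1
  deg(5) = 1

Step 2: Count vertices with odd degree:
  Odd-degree vertices: 4, 5 (2 total)

Step 3: Apply Euler's theorem:
  - Eulerian circuit exists iff graph is connected and all vertices have even degree
  - Eulerian path exists iff graph is connected and has 0 or 2 odd-degree vertices

Graph is connected with exactly 2 odd-degree vertices (4, 5).
Eulerian path exists (starting and ending at the odd-degree vertices), but no Eulerian circuit.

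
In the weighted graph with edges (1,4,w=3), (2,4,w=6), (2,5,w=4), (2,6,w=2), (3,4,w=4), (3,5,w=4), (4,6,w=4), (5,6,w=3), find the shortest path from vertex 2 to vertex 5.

Step 1: Build adjacency list with weights:
  1: 4(w=3)
  2: 4(w=6), 5(w=4), 6(w=2)
  3: 4(w=4), 5(w=4)
  4: 1(w=3), 2(w=6), 3(w=4), 6(w=4)
  5: 2(w=4), 3(w=4), 6(w=3)
  6: 2(w=2), 4(w=4), 5(w=3)

Step 2: Apply Dijkstra's algorithm from vertex 2:
  Visit vertex 2 (distance=0)
    Update dist[4] = 6
    Update dist[5] = 4
    Update dist[6] = 2
  Visit vertex 6 (distance=2)
  Visit vertex 5 (distance=4)
    Update dist[3] = 8

Step 3: Shortest path: 2 -> 5
Total weight: 4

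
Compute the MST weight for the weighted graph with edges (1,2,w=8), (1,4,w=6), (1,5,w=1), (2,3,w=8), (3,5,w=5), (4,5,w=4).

Apply Kruskal's algorithm (sort edges by weight, add if no cycle):

Sorted edges by weight:
  (1,5) w=1
  (4,5) w=4
  (3,5) w=5
  (1,4) w=6
  (1,2) w=8
  (2,3) w=8

Add edge (1,5) w=1 -- no cycle. Running total: 1
Add edge (4,5) w=4 -- no cycle. Running total: 5
Add edge (3,5) w=5 -- no cycle. Running total: 10
Skip edge (1,4) w=6 -- would create cycle
Add edge (1,2) w=8 -- no cycle. Running total: 18

MST edges: (1,5,w=1), (4,5,w=4), (3,5,w=5), (1,2,w=8)
Total MST weight: 1 + 4 + 5 + 8 = 18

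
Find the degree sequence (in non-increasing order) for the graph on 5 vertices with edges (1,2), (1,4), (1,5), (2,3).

Step 1: Count edges incident to each vertex:
  deg(1) = 3 (neighbors: 2, 4, 5)
  deg(2) = 2 (neighbors: 1, 3)
  deg(3) = 1 (neighbors: 2)
  deg(4) = 1 (neighbors: 1)
  deg(5) = 1 (neighbors: 1)

Step 2: Sort degrees in non-increasing order:
  Degrees: [3, 2, 1, 1, 1] -> sorted: [3, 2, 1, 1, 1]

Degree sequence: [3, 2, 1, 1, 1]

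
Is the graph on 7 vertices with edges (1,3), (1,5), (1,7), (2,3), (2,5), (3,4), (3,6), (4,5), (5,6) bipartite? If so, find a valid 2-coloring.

Step 1: Attempt 2-coloring using BFS:
  Start at vertex 1, assign color 0
  Color vertex 3 with color 1 (neighbor of 1)
  Color vertex 5 with color 1 (neighbor of 1)
  Color vertex 7 with color 1 (neighbor of 1)
  Color vertex 2 with color 0 (neighbor of 3)
  Color vertex 4 with color 0 (neighbor of 3)
  Color vertex 6 with color 0 (neighbor of 3)

Step 2: 2-coloring succeeded. No conflicts found.
  Set A (color 0): {1, 2, 4, 6}
  Set B (color 1): {3, 5, 7}

The graph is bipartite with partition {1, 2, 4, 6}, {3, 5, 7}.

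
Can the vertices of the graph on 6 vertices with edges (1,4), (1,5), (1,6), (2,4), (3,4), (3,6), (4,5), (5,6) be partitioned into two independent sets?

Step 1: Attempt 2-coloring using BFS:
  Start at vertex 1, assign color 0
  Color vertex 4 with color 1 (neighbor of 1)
  Color vertex 5 with color 1 (neighbor of 1)
  Color vertex 6 with color 1 (neighbor of 1)
  Color vertex 2 with color 0 (neighbor of 4)
  Color vertex 3 with color 0 (neighbor of 4)

Step 2: Conflict found! Vertices 4 and 5 are adjacent but have the same color.
This means the graph contains an odd cycle.

The graph is NOT bipartite.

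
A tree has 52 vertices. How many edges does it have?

A tree on n vertices always has exactly n - 1 edges.
For n = 52: edges = 52 - 1 = 51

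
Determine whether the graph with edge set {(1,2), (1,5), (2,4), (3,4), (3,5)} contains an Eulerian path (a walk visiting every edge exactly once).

Step 1: Find the degree of each vertex:
  deg(1) = 2
  deg(2) = 2
  deg(3) = 2
  deg(4) = 2
  deg(5) = 2

Step 2: Count vertices with odd degree:
  All vertices have even degree (0 odd-degree vertices)

Step 3: Apply Euler's theorem:
  - Eulerian circuit exists iff graph is connected and all vertices have even degree
  - Eulerian path exists iff graph is connected and has 0 or 2 odd-degree vertices

Graph is connected with 0 odd-degree vertices.
Both Eulerian circuit and Eulerian path exist.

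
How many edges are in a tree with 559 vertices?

A tree on n vertices always has exactly n - 1 edges.
For n = 559: edges = 559 - 1 = 558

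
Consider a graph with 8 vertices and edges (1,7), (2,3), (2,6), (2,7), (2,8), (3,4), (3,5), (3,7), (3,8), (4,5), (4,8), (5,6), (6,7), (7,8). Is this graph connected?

Step 1: Build adjacency list from edges:
  1: 7
  2: 3, 6, 7, 8
  3: 2, 4, 5, 7, 8
  4: 3, 5, 8
  5: 3, 4, 6
  6: 2, 5, 7
  7: 1, 2, 3, 6, 8
  8: 2, 3, 4, 7

Step 2: Run BFS/DFS from vertex 1:
  Visited: {1, 7, 2, 3, 6, 8, 4, 5}
  Reached 8 of 8 vertices

Step 3: All 8 vertices reached from vertex 1, so the graph is connected.
Answer: Yes, the graph is connected.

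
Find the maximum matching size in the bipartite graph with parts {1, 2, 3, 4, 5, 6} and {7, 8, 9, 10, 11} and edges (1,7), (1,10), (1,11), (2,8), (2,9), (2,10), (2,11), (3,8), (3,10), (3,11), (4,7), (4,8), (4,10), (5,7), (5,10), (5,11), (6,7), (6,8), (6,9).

Step 1: List the neighbors of each left vertex:
  1: 7, 10, 11
  2: 8, 9, 10, 11
  3: 8, 10, 11
  4: 7, 8, 10
  5: 7, 10, 11
  6: 7, 8, 9

Step 2: Greedily match left vertices, then look for augmenting paths:
  Match 1 -- 7
  Match 2 -- 8
  Match 3 -- 10
  Match 5 -- 11
  Match 6 -- 9
  No augmenting path remains.

Step 3: Verify this is maximum:
  Matching size 5 = min(|L|, |R|) = min(6, 5), which is an upper bound, so this matching is maximum.

Maximum matching: {(1,7), (2,8), (3,10), (5,11), (6,9)}
Size: 5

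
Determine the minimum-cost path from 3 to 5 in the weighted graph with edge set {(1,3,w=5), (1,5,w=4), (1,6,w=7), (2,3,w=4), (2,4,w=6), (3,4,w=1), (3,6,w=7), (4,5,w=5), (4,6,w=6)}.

Step 1: Build adjacency list with weights:
  1: 3(w=5), 5(w=4), 6(w=7)
  2: 3(w=4), 4(w=6)
  3: 1(w=5), 2(w=4), 4(w=1), 6(w=7)
  4: 2(w=6), 3(w=1), 5(w=5), 6(w=6)
  5: 1(w=4), 4(w=5)
  6: 1(w=7), 3(w=7), 4(w=6)

Step 2: Apply Dijkstra's algorithm from vertex 3:
  Visit vertex 3 (distance=0)
    Update dist[1] = 5
    Update dist[2] = 4
    Update dist[4] = 1
    Update dist[6] = 7
  Visit vertex 4 (distance=1)
    Update dist[5] = 6
  Visit vertex 2 (distance=4)
  Visit vertex 1 (distance=5)
  Visit vertex 5 (distance=6)

Step 3: Shortest path: 3 -> 4 -> 5
Total weight: 1 + 5 = 6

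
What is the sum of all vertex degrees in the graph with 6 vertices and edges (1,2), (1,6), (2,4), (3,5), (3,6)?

Step 1: Count edges incident to each vertex:
  deg(1) = 2 (neighbors: 2, 6)
  deg(2) = 2 (neighbors: 1, 4)
  deg(3) = 2 (neighbors: 5, 6)
  deg(4) = 1 (neighbors: 2)
  deg(5) = 1 (neighbors: 3)
  deg(6) = 2 (neighbors: 1, 3)

Step 2: Sum all degrees:
  2 + 2 + 2 + 1 + 1 + 2 = 10

Verification: sum of degrees = 2 * |E| = 2 * 5 = 10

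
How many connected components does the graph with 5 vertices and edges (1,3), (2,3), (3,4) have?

Step 1: Build adjacency list from edges:
  1: 3
  2: 3
  3: 1, 2, 4
  4: 3
  5: (none)

Step 2: Run BFS/DFS from vertex 1:
  Visited: {1, 3, 2, 4}
  Reached 4 of 5 vertices

Step 3: Only 4 of 5 vertices reached. Graph is disconnected.
Connected components: {1, 2, 3, 4}, {5}
Number of connected components: 2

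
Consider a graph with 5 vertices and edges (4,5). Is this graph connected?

Step 1: Build adjacency list from edges:
  1: (none)
  2: (none)
  3: (none)
  4: 5
  5: 4

Step 2: Run BFS/DFS from vertex 1:
  Visited: {1}
  Reached 1 of 5 vertices

Step 3: Only 1 of 5 vertices reached. Graph is disconnected.
Connected components: {1}, {2}, {3}, {4, 5}
Answer: No, the graph is not connected (4 components).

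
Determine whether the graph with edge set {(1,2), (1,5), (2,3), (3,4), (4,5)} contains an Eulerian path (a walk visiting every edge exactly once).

Step 1: Find the degree of each vertex:
  deg(1) = 2
  deg(2) = 2
  deg(3) = 2
  deg(4) = 2
  deg(5) = 2

Step 2: Count vertices with odd degree:
  All vertices have even degree (0 odd-degree vertices)

Step 3: Apply Euler's theorem:
  - Eulerian circuit exists iff graph is connected and all vertices have even degree
  - Eulerian path exists iff graph is connected and has 0 or 2 odd-degree vertices

Graph is connected with 0 odd-degree vertices.
Both Eulerian circuit and Eulerian path exist.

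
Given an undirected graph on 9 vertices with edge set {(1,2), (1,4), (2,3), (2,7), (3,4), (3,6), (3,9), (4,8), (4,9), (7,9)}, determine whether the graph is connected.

Step 1: Build adjacency list from edges:
  1: 2, 4
  2: 1, 3, 7
  3: 2, 4, 6, 9
  4: 1, 3, 8, 9
  5: (none)
  6: 3
  7: 2, 9
  8: 4
  9: 3, 4, 7

Step 2: Run BFS/DFS from vertex 1:
  Visited: {1, 2, 4, 3, 7, 8, 9, 6}
  Reached 8 of 9 vertices

Step 3: Only 8 of 9 vertices reached. Graph is disconnected.
Connected components: {1, 2, 3, 4, 6, 7, 8, 9}, {5}
Answer: No, the graph is not connected (2 components).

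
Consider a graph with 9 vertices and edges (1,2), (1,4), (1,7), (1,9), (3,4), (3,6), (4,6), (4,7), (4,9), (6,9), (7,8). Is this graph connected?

Step 1: Build adjacency list from edges:
  1: 2, 4, 7, 9
  2: 1
  3: 4, 6
  4: 1, 3, 6, 7, 9
  5: (none)
  6: 3, 4, 9
  7: 1, 4, 8
  8: 7
  9: 1, 4, 6

Step 2: Run BFS/DFS from vertex 1:
  Visited: {1, 2, 4, 7, 9, 3, 6, 8}
  Reached 8 of 9 vertices

Step 3: Only 8 of 9 vertices reached. Graph is disconnected.
Connected components: {1, 2, 3, 4, 6, 7, 8, 9}, {5}
Answer: No, the graph is not connected (2 components).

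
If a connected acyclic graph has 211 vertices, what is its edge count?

A tree on n vertices always has exactly n - 1 edges.
For n = 211: edges = 211 - 1 = 210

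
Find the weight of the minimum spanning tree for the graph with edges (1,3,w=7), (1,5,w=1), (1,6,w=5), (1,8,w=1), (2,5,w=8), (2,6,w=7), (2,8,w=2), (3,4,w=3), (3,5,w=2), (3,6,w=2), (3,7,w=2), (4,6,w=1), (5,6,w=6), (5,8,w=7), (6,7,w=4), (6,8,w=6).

Apply Kruskal's algorithm (sort edges by weight, add if no cycle):

Sorted edges by weight:
  (1,5) w=1
  (1,8) w=1
  (4,6) w=1
  (2,8) w=2
  (3,7) w=2
  (3,5) w=2
  (3,6) w=2
  (3,4) w=3
  (6,7) w=4
  (1,6) w=5
  (5,6) w=6
  (6,8) w=6
  (1,3) w=7
  (2,6) w=7
  (5,8) w=7
  (2,5) w=8

Add edge (1,5) w=1 -- no cycle. Running total: 1
Add edge (1,8) w=1 -- no cycle. Running total: 2
Add edge (4,6) w=1 -- no cycle. Running total: 3
Add edge (2,8) w=2 -- no cycle. Running total: 5
Add edge (3,7) w=2 -- no cycle. Running total: 7
Add edge (3,5) w=2 -- no cycle. Running total: 9
Add edge (3,6) w=2 -- no cycle. Running total: 11

MST edges: (1,5,w=1), (1,8,w=1), (4,6,w=1), (2,8,w=2), (3,7,w=2), (3,5,w=2), (3,6,w=2)
Total MST weight: 1 + 1 + 1 + 2 + 2 + 2 + 2 = 11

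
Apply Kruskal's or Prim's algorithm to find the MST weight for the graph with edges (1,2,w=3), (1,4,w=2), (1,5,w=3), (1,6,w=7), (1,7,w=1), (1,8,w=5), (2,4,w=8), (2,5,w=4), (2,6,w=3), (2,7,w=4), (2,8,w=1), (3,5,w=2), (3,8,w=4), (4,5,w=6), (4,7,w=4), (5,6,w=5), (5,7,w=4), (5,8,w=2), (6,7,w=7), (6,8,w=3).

Apply Kruskal's algorithm (sort edges by weight, add if no cycle):

Sorted edges by weight:
  (1,7) w=1
  (2,8) w=1
  (1,4) w=2
  (3,5) w=2
  (5,8) w=2
  (1,2) w=3
  (1,5) w=3
  (2,6) w=3
  (6,8) w=3
  (2,7) w=4
  (2,5) w=4
  (3,8) w=4
  (4,7) w=4
  (5,7) w=4
  (1,8) w=5
  (5,6) w=5
  (4,5) w=6
  (1,6) w=7
  (6,7) w=7
  (2,4) w=8

Add edge (1,7) w=1 -- no cycle. Running total: 1
Add edge (2,8) w=1 -- no cycle. Running total: 2
Add edge (1,4) w=2 -- no cycle. Running total: 4
Add edge (3,5) w=2 -- no cycle. Running total: 6
Add edge (5,8) w=2 -- no cycle. Running total: 8
Add edge (1,2) w=3 -- no cycle. Running total: 11
Skip edge (1,5) w=3 -- would create cycle
Add edge (2,6) w=3 -- no cycle. Running total: 14

MST edges: (1,7,w=1), (2,8,w=1), (1,4,w=2), (3,5,w=2), (5,8,w=2), (1,2,w=3), (2,6,w=3)
Total MST weight: 1 + 1 + 2 + 2 + 2 + 3 + 3 = 14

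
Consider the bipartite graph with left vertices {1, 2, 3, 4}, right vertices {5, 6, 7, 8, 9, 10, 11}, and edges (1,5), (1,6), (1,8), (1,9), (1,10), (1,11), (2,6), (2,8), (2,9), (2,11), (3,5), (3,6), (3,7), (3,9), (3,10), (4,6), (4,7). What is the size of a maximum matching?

Step 1: List the neighbors of each left vertex:
  1: 5, 6, 8, 9, 10, 11
  2: 6, 8, 9, 11
  3: 5, 6, 7, 9, 10
  4: 6, 7

Step 2: Greedily match left vertices, then look for augmenting paths:
  Match 1 -- 5
  Match 2 -- 8
  Match 3 -- 7
  Match 4 -- 6
  No augmenting path remains.

Step 3: Verify this is maximum:
  Matching size 4 = min(|L|, |R|) = min(4, 7), which is an upper bound, so this matching is maximum.

Maximum matching: {(1,5), (2,8), (3,7), (4,6)}
Size: 4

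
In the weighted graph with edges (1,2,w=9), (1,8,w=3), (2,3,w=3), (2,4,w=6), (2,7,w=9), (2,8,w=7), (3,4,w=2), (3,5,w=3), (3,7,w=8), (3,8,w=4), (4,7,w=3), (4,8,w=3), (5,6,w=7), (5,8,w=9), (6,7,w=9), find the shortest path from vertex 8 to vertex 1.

Step 1: Build adjacency list with weights:
  1: 2(w=9), 8(w=3)
  2: 1(w=9), 3(w=3), 4(w=6), 7(w=9), 8(w=7)
  3: 2(w=3), 4(w=2), 5(w=3), 7(w=8), 8(w=4)
  4: 2(w=6), 3(w=2), 7(w=3), 8(w=3)
  5: 3(w=3), 6(w=7), 8(w=9)
  6: 5(w=7), 7(w=9)
  7: 2(w=9), 3(w=8), 4(w=3), 6(w=9)
  8: 1(w=3), 2(w=7), 3(w=4), 4(w=3), 5(w=9)

Step 2: Apply Dijkstra's algorithm from vertex 8:
  Visit vertex 8 (distance=0)
    Update dist[1] = 3
    Update dist[2] = 7
    Update dist[3] = 4
    Update dist[4] = 3
    Update dist[5] = 9
  Visit vertex 1 (distance=3)

Step 3: Shortest path: 8 -> 1
Total weight: 3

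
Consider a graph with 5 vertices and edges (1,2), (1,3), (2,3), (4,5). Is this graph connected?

Step 1: Build adjacency list from edges:
  1: 2, 3
  2: 1, 3
  3: 1, 2
  4: 5
  5: 4

Step 2: Run BFS/DFS from vertex 1:
  Visited: {1, 2, 3}
  Reached 3 of 5 vertices

Step 3: Only 3 of 5 vertices reached. Graph is disconnected.
Connected components: {1, 2, 3}, {4, 5}
Answer: No, the graph is not connected (2 components).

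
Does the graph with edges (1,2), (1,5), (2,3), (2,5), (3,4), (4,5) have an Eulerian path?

Step 1: Find the degree of each vertex:
  deg(1) = 2
  deg(2) = 3
  deg(3) = 2
  deg(4) = 2
  deg(5) = 3

Step 2: Count vertices with odd degree:
  Odd-degree vertices: 2, 5 (2 total)

Step 3: Apply Euler's theorem:
  - Eulerian circuit exists iff graph is connected and all vertices have even degree
  - Eulerian path exists iff graph is connected and has 0 or 2 odd-degree vertices

Graph is connected with exactly 2 odd-degree vertices (2, 5).
Eulerian path exists (starting and ending at the odd-degree vertices), but no Eulerian circuit.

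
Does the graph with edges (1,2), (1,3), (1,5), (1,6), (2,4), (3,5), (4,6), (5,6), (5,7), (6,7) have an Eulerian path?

Step 1: Find the degree of each vertex:
  deg(1) = 4
  deg(2) = 2
  deg(3) = 2
  deg(4) = 2
  deg(5) = 4
  deg(6) = 4
  deg(7) = 2

Step 2: Count vertices with odd degree:
  All vertices have even degree (0 odd-degree vertices)

Step 3: Apply Euler's theorem:
  - Eulerian circuit exists iff graph is connected and all vertices have even degree
  - Eulerian path exists iff graph is connected and has 0 or 2 odd-degree vertices

Graph is connected with 0 odd-degree vertices.
Both Eulerian circuit and Eulerian path exist.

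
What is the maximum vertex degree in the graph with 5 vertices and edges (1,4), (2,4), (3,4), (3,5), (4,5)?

Step 1: Count edges incident to each vertex:
  deg(1) = 1 (neighbors: 4)
  deg(2) = 1 (neighbors: 4)
  deg(3) = 2 (neighbors: 4, 5)
  deg(4) = 4 (neighbors: 1, 2, 3, 5)
  deg(5) = 2 (neighbors: 3, 4)

Step 2: Find maximum:
  max(1, 1, 2, 4, 2) = 4 (vertex 4)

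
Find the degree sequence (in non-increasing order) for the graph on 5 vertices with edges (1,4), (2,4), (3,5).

Step 1: Count edges incident to each vertex:
  deg(1) = 1 (neighbors: 4)
  deg(2) = 1 (neighbors: 4)
  deg(3) = 1 (neighbors: 5)
  deg(4) = 2 (neighbors: 1, 2)
  deg(5) = 1 (neighbors: 3)

Step 2: Sort degrees in non-increasing order:
  Degrees: [1, 1, 1, 2, 1] -> sorted: [2, 1, 1, 1, 1]

Degree sequence: [2, 1, 1, 1, 1]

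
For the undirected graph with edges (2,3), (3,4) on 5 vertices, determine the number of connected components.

Step 1: Build adjacency list from edges:
  1: (none)
  2: 3
  3: 2, 4
  4: 3
  5: (none)

Step 2: Run BFS/DFS from vertex 1:
  Visited: {1}
  Reached 1 of 5 vertices

Step 3: Only 1 of 5 vertices reached. Graph is disconnected.
Connected components: {1}, {2, 3, 4}, {5}
Number of connected components: 3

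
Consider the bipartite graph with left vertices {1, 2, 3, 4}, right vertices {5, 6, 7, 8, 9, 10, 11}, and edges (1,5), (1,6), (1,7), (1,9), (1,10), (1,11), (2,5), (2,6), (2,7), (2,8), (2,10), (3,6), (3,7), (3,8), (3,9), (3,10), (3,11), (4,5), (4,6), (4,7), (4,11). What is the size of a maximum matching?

Step 1: List the neighbors of each left vertex:
  1: 5, 6, 7, 9, 10, 11
  2: 5, 6, 7, 8, 10
  3: 6, 7, 8, 9, 10, 11
  4: 5, 6, 7, 11

Step 2: Greedily match left vertices, then look for augmenting paths:
  Match 1 -- 5
  Match 2 -- 6
  Match 3 -- 7
  Match 4 -- 11
  No augmenting path remains.

Step 3: Verify this is maximum:
  Matching size 4 = min(|L|, |R|) = min(4, 7), which is an upper bound, so this matching is maximum.

Maximum matching: {(1,5), (2,6), (3,7), (4,11)}
Size: 4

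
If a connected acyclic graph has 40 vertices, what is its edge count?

A tree on n vertices always has exactly n - 1 edges.
For n = 40: edges = 40 - 1 = 39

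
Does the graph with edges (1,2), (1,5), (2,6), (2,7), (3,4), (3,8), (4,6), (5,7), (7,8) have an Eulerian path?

Step 1: Find the degree of each vertex:
  deg(1) = 2
  deg(2) = 3
  deg(3) = 2
  deg(4) = 2
  deg(5) = 2
  deg(6) = 2
  deg(7) = 3
  deg(8) = 2

Step 2: Count vertices with odd degree:
  Odd-degree vertices: 2, 7 (2 total)

Step 3: Apply Euler's theorem:
  - Eulerian circuit exists iff graph is connected and all vertices have even degree
  - Eulerian path exists iff graph is connected and has 0 or 2 odd-degree vertices

Graph is connected with exactly 2 odd-degree vertices (2, 7).
Eulerian path exists (starting and ending at the odd-degree vertices), but no Eulerian circuit.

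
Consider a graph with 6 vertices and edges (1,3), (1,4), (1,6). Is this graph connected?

Step 1: Build adjacency list from edges:
  1: 3, 4, 6
  2: (none)
  3: 1
  4: 1
  5: (none)
  6: 1

Step 2: Run BFS/DFS from vertex 1:
  Visited: {1, 3, 4, 6}
  Reached 4 of 6 vertices

Step 3: Only 4 of 6 vertices reached. Graph is disconnected.
Connected components: {1, 3, 4, 6}, {2}, {5}
Answer: No, the graph is not connected (3 components).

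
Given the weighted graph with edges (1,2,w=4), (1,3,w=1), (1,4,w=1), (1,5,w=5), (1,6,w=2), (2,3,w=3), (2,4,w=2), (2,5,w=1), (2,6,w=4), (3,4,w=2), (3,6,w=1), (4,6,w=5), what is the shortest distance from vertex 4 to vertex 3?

Step 1: Build adjacency list with weights:
  1: 2(w=4), 3(w=1), 4(w=1), 5(w=5), 6(w=2)
  2: 1(w=4), 3(w=3), 4(w=2), 5(w=1), 6(w=4)
  3: 1(w=1), 2(w=3), 4(w=2), 6(w=1)
  4: 1(w=1), 2(w=2), 3(w=2), 6(w=5)
  5: 1(w=5), 2(w=1)
  6: 1(w=2), 2(w=4), 3(w=1), 4(w=5)

Step 2: Apply Dijkstra's algorithm from vertex 4:
  Visit vertex 4 (distance=0)
    Update dist[1] = 1
    Update dist[2] = 2
    Update dist[3] = 2
    Update dist[6] = 5
  Visit vertex 1 (distance=1)
    Update dist[5] = 6
    Update dist[6] = 3
  Visit vertex 2 (distance=2)
    Update dist[5] = 3
  Visit vertex 3 (distance=2)

Step 3: Shortest path: 4 -> 3
Total weight: 2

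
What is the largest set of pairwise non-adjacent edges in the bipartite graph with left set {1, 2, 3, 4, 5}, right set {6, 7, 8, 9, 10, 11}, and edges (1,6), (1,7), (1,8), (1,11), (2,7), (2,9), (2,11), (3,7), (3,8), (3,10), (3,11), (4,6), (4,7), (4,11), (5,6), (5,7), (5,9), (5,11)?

Step 1: List the neighbors of each left vertex:
  1: 6, 7, 8, 11
  2: 7, 9, 11
  3: 7, 8, 10, 11
  4: 6, 7, 11
  5: 6, 7, 9, 11

Step 2: Greedily match left vertices, then look for augmenting paths:
  Match 1 -- 6
  Match 2 -- 7
  Match 3 -- 8
  Match 4 -- 11
  Match 5 -- 9
  No augmenting path remains.

Step 3: Verify this is maximum:
  Matching size 5 = min(|L|, |R|) = min(5, 6), which is an upper bound, so this matching is maximum.

Maximum matching: {(1,6), (2,7), (3,8), (4,11), (5,9)}
Size: 5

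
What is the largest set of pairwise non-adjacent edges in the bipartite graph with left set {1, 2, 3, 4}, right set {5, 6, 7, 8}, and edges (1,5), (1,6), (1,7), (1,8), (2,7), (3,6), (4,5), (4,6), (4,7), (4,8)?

Step 1: List the neighbors of each left vertex:
  1: 5, 6, 7, 8
  2: 7
  3: 6
  4: 5, 6, 7, 8

Step 2: Greedily match left vertices, then look for augmenting paths:
  Match 1 -- 5
  Match 2 -- 7
  Match 3 -- 6
  Match 4 -- 8
  No augmenting path remains.

Step 3: Verify this is maximum:
  Matching size 4 = min(|L|, |R|) = min(4, 4), which is an upper bound, so this matching is maximum.

Maximum matching: {(1,5), (2,7), (3,6), (4,8)}
Size: 4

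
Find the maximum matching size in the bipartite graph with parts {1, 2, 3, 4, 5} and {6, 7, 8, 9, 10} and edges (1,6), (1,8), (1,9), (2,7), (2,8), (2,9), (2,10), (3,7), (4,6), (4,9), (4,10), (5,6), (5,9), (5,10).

Step 1: List the neighbors of each left vertex:
  1: 6, 8, 9
  2: 7, 8, 9, 10
  3: 7
  4: 6, 9, 10
  5: 6, 9, 10

Step 2: Greedily match left vertices, then look for augmenting paths:
  Match 1 -- 6
  Match 2 -- 8
  Match 3 -- 7
  Match 4 -- 9
  Match 5 -- 10
  No augmenting path remains.

Step 3: Verify this is maximum:
  Matching size 5 = min(|L|, |R|) = min(5, 5), which is an upper bound, so this matching is maximum.

Maximum matching: {(1,6), (2,8), (3,7), (4,9), (5,10)}
Size: 5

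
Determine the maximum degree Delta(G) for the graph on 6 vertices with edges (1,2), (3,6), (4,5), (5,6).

Step 1: Count edges incident to each vertex:
  deg(1) = 1 (neighbors: 2)
  deg(2) = 1 (neighbors: 1)
  deg(3) = 1 (neighbors: 6)
  deg(4) = 1 (neighbors: 5)
  deg(5) = 2 (neighbors: 4, 6)
  deg(6) = 2 (neighbors: 3, 5)

Step 2: Find maximum:
  max(1, 1, 1, 1, 2, 2) = 2 (vertex 5)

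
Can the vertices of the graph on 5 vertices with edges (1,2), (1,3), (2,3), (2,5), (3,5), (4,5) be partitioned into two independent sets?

Step 1: Attempt 2-coloring using BFS:
  Start at vertex 1, assign color 0
  Color vertex 2 with color 1 (neighbor of 1)
  Color vertex 3 with color 1 (neighbor of 1)

Step 2: Conflict found! Vertices 2 and 3 are adjacent but have the same color.
This means the graph contains an odd cycle.

The graph is NOT bipartite.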